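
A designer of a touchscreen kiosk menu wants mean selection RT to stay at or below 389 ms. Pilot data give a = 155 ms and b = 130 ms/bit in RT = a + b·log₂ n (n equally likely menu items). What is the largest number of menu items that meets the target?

3

Information budget: (389 − 155)/130 = 1.8000 bits, so n ≤ 2^1.8000 = 3.482 → at most 3.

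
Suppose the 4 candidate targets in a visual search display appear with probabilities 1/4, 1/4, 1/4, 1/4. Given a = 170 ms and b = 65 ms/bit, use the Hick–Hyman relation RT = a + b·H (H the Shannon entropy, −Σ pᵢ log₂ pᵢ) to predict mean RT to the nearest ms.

300 ms

H = −Σ pᵢ log₂ pᵢ = 0.25·2 + 0.25·2 + 0.25·2 + 0.25·2 = 2.000 bits.
RT = 170 + 65 × 2.000 = 300.00 ms.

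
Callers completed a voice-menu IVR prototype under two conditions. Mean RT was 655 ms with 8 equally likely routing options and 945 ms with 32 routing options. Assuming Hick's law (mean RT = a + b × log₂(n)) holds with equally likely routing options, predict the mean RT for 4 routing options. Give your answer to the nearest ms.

510 ms

RT is linear in log₂ n, so two points fix the line:
  b = (945 − 655) / (log₂ 32 − log₂ 8) = 290 / (5 − 3) = 145 ms/bit
  a = 655 − 145 × 3 = 220 ms
Then RT(4) = 220 + 145 × log₂ 4 = 220 + 145 × 2 ≈ 510.000 ms.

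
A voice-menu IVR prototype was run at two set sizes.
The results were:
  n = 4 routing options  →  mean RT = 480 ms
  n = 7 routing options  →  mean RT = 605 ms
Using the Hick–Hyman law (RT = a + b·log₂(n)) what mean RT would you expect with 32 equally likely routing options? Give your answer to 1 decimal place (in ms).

Solve the two-equation system in a and b:
  b = (605 − 480) / (log₂ 7 − log₂ 4) = 125 / (2.8074 − 2) = 154.827 ms/bit
  a = 480 − 154.827 × 2 = 170.347 ms
Then RT(32) = 170.347 + 154.827 × log₂ 32 = 170.347 + 154.827 × 5 ≈ 944.480 ms.

944.5 ms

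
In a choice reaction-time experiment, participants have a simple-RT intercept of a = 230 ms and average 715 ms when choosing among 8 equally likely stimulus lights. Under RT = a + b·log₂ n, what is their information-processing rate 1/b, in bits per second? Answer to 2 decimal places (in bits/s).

6.19 bits/s

Choice component = 715 − 230 = 485 ms over log₂(8) = 3 bits.
b = 485 / 3 = 161.667 ms/bit, so 1/b = 6.186 bits/s.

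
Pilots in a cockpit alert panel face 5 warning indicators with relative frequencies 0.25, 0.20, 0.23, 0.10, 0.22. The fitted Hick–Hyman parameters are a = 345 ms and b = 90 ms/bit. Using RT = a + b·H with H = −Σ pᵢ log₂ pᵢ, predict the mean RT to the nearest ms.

549 ms

Entropy contributions −pᵢ log₂ pᵢ: 0.5000, 0.4644, 0.4877, 0.3322, 0.4806; sum H = 2.2648 bits.
RT = a + bH = 345 + 90·2.2648 = 548.83 ms.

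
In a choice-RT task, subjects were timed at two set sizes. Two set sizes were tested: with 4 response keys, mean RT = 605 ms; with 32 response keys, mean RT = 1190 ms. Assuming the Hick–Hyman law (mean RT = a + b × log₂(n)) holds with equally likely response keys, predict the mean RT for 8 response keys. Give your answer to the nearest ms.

800 ms

With log₂ n on the abscissa the relation is linear; from the two conditions:
  b = (1190 − 605) / (log₂ 32 − log₂ 4) = 585 / (5 − 2) = 195 ms/bit
  a = 605 − 195 × 2 = 215 ms
Then RT(8) = 215 + 195 × log₂ 8 = 215 + 195 × 3 ≈ 800.000 ms.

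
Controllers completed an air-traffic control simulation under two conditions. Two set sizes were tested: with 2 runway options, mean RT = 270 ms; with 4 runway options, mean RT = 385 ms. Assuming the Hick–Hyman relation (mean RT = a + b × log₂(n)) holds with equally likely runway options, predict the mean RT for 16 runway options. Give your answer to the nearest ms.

With log₂ n on the abscissa the relation is linear; from the two conditions:
  b = (385 − 270) / (log₂ 4 − log₂ 2) = 115 / (2 − 1) = 115 ms/bit
  a = 270 − 115 × 1 = 155 ms
Then RT(16) = 155 + 115 × log₂ 16 = 155 + 115 × 4 ≈ 615.000 ms.

615 ms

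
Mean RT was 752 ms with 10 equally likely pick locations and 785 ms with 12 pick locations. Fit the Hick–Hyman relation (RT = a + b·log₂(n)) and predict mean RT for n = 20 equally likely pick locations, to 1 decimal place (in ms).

877.5 ms

Fit slope and intercept:
  b = (785 − 752) / (log₂ 12 − log₂ 10) = 33 / (3.5850 − 3.3219) = 125.459 ms/bit
  a = 752 − 125.459 × 3.3219 = 335.235 ms
Then RT(20) = 335.235 + 125.459 × log₂ 20 = 335.235 + 125.459 × 4.3219 ≈ 877.459 ms.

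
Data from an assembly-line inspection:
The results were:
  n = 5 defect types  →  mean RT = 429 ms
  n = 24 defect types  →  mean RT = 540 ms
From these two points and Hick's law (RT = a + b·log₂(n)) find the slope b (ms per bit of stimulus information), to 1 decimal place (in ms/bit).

49.0 ms/bit

b = (RT₂ − RT₁)/(log₂ n₂ − log₂ n₁) = (540 − 429)/(4.5850 − 2.3219) = 49.049 ms/bit.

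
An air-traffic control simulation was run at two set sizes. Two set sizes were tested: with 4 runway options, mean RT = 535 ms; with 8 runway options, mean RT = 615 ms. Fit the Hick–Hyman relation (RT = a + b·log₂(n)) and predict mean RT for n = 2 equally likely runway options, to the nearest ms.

455 ms

Fit slope and intercept:
  b = (615 − 535) / (log₂ 8 − log₂ 4) = 80 / (3 − 2) = 80 ms/bit
  a = 535 − 80 × 2 = 375 ms
Then RT(2) = 375 + 80 × log₂ 2 = 375 + 80 × 1 ≈ 455.000 ms.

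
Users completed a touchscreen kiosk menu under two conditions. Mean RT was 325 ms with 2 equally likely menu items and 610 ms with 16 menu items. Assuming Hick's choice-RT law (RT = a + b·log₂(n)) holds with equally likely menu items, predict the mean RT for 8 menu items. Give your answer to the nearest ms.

515 ms

Fit slope and intercept:
  b = (610 − 325) / (log₂ 16 − log₂ 2) = 285 / (4 − 1) = 95 ms/bit
  a = 325 − 95 × 1 = 230 ms
Then RT(8) = 230 + 95 × log₂ 8 = 230 + 95 × 3 ≈ 515.000 ms.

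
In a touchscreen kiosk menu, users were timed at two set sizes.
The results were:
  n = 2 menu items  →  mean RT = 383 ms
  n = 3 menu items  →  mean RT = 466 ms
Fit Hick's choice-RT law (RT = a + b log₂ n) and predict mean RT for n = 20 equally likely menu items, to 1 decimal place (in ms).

854.3 ms

With log₂ n on the abscissa the relation is linear; from the two conditions:
  b = (466 − 383) / (log₂ 3 − log₂ 2) = 83 / (1.5850 − 1) = 141.889 ms/bit
  a = 383 − 141.889 × 1 = 241.111 ms
Then RT(20) = 241.111 + 141.889 × log₂ 20 = 241.111 + 141.889 × 4.3219 ≈ 854.347 ms.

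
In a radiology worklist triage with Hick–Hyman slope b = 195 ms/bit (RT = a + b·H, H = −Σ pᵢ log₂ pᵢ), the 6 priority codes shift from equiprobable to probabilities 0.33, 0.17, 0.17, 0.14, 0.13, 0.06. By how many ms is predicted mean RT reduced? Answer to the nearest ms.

32 ms

Equiprobable entropy H₀ = log₂ 6 = 2.5850 bits.
Skewed entropy H = −Σ pᵢ log₂ pᵢ = 2.4203 bits.
ΔRT = b·(H₀ − H) = 195 × 0.1647 = 32.11 ms.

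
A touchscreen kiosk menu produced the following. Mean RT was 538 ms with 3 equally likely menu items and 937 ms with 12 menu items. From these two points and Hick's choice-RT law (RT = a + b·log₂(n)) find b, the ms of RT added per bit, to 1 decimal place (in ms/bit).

Slope: b = (937 − 538) / (log₂ 12 − log₂ 3) = 399/2.0000 = 199.500 ms/bit.

199.5 ms/bit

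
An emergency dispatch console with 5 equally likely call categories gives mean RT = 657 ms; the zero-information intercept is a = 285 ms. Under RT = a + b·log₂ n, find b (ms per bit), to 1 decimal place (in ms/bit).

log₂(5) = 2.3219 bits.
b = (RT − a)/log₂ n = (657 − 285) / 2.3219 = 160.212 ms/bit.

160.2 ms/bit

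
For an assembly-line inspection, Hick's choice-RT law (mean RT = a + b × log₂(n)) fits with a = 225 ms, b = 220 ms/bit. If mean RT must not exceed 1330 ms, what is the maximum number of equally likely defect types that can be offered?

32

Information budget: (1330 − 225)/220 = 5.0227 bits, so n ≤ 2^5.0227 = 32.508 → at most 32.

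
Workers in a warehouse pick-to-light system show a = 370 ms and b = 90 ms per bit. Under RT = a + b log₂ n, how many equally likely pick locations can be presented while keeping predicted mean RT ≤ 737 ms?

16

90·log₂ n ≤ 737 − 370 = 367, giving log₂ n ≤ 4.0778 and n ≤ 16.886. The largest whole number is 16.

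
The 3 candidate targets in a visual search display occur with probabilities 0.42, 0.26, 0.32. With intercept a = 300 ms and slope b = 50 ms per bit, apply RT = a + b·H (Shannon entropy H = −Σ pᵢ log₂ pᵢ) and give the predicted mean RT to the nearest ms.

Entropy contributions −pᵢ log₂ pᵢ: 0.5256, 0.5053, 0.5260; sum H = 1.5570 bits.
RT = a + bH = 300 + 50·1.5570 = 377.85 ms.

378 ms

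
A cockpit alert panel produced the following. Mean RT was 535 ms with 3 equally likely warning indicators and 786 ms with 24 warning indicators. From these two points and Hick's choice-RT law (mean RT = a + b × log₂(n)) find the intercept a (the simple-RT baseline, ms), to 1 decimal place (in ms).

The slope on a log₂ axis is (786 − 535) / (4.5850 − 1.5850) = 83.667 ms/bit.
a = RT₁ − b·log₂ n₁ = 535 − 83.667 × 1.5850 = 402.391 ms.

402.4 ms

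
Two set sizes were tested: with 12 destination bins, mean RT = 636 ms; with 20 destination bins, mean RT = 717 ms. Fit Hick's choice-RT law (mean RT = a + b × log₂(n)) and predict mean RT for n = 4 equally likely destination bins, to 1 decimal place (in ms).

With log₂ n on the abscissa the relation is linear; from the two conditions:
  b = (717 − 636) / (log₂ 20 − log₂ 12) = 81 / (4.3219 − 3.5850) = 109.910 ms/bit
  a = 636 − 109.910 × 3.5850 = 241.976 ms
Then RT(4) = 241.976 + 109.910 × log₂ 4 = 241.976 + 109.910 × 2 ≈ 461.797 ms.

461.8 ms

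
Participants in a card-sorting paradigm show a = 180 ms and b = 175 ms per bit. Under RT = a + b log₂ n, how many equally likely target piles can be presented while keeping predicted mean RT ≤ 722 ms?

8

175·log₂ n ≤ 722 − 180 = 542, giving log₂ n ≤ 3.0971 and n ≤ 8.557. The largest whole number is 8.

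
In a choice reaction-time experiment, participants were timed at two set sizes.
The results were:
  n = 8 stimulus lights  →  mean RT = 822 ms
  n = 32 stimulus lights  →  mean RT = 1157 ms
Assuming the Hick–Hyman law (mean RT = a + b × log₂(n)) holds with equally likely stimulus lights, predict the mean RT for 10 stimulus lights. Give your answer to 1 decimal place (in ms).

875.9 ms

With log₂ n on the abscissa the relation is linear; from the two conditions:
  b = (1157 − 822) / (log₂ 32 − log₂ 8) = 335 / (5 − 3) = 167.500 ms/bit
  a = 822 − 167.500 × 3 = 319.500 ms
Then RT(10) = 319.500 + 167.500 × log₂ 10 = 319.500 + 167.500 × 3.3219 ≈ 875.923 ms.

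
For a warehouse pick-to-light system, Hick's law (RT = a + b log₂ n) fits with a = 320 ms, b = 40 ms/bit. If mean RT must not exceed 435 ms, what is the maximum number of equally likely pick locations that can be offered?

Set 320 + 40·log₂ n ≤ 435 → log₂ n ≤ (435 − 320)/40 = 2.8750.
So n ≤ 2^2.8750 = 7.336; the largest integer n is 7.

7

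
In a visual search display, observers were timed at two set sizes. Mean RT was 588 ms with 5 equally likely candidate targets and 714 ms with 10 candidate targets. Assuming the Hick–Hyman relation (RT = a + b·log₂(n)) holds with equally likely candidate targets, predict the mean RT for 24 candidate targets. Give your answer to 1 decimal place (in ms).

873.1 ms

Fit slope and intercept:
  b = (714 − 588) / (log₂ 10 − log₂ 5) = 126 / (3.3219 − 2.3219) = 126.000 ms/bit
  a = 588 − 126.000 × 2.3219 = 295.437 ms
Then RT(24) = 295.437 + 126.000 × log₂ 24 = 295.437 + 126.000 × 4.5850 ≈ 873.142 ms.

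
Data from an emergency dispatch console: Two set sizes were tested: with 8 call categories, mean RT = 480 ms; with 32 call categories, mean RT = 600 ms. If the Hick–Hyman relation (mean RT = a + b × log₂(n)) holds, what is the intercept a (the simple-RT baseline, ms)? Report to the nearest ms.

b = (RT₂ − RT₁)/(log₂ n₂ − log₂ n₁) = (600 − 480)/(5 − 3) = 60 ms/bit.
a = RT₁ − b·log₂ n₁ = 480 − 60 × 3 = 300.000 ms.

300 ms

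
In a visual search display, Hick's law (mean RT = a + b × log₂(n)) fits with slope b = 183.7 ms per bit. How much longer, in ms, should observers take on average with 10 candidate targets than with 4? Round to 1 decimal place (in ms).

242.8 ms

ΔRT = (a + b log₂ n₂) − (a + b log₂ n₁) = b·(log₂ n₂ − log₂ n₁).
log₂(10) − log₂(4) = 3.3219 − 2 = 1.3219.
ΔRT = 183.7 × 1.3219 = 242.838 ms.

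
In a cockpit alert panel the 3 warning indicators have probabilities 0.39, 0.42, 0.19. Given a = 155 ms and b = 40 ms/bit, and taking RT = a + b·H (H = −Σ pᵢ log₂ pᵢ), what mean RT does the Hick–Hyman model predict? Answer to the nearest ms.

H = 0.39·log₂(1/0.39) + 0.42·log₂(1/0.42) + 0.19·log₂(1/0.19) = 1.5107 bits.
RT = 155 + 40 × 1.5107 = 215.43 ms.

215 ms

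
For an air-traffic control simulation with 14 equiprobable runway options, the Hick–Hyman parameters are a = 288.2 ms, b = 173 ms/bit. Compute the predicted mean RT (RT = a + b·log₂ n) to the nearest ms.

log₂(14) = 3.8074 bits, so RT = 288.2 + 173 × 3.8074 ≈ 946.872 ms.

947 ms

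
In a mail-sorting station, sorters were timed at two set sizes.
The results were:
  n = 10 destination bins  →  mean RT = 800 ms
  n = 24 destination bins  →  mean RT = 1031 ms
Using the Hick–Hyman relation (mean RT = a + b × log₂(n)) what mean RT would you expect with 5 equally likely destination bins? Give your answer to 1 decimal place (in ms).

617.1 ms

With log₂ n on the abscissa the relation is linear; from the two conditions:
  b = (1031 − 800) / (log₂ 24 − log₂ 10) = 231 / (4.5850 − 3.3219) = 182.893 ms/bit
  a = 800 − 182.893 × 3.3219 = 192.443 ms
Then RT(5) = 192.443 + 182.893 × log₂ 5 = 192.443 + 182.893 × 2.3219 ≈ 617.107 ms.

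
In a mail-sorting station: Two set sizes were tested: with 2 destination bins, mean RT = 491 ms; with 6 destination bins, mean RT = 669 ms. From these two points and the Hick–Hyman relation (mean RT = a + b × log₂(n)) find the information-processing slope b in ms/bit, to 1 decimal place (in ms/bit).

112.3 ms/bit

The slope on a log₂ axis is (669 − 491) / (2.5850 − 1) = 112.305 ms/bit.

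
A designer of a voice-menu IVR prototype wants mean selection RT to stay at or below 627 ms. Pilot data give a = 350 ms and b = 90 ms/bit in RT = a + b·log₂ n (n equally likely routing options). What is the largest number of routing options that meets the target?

8

Set 350 + 90·log₂ n ≤ 627 → log₂ n ≤ (627 − 350)/90 = 3.0778.
So n ≤ 2^3.0778 = 8.443; the largest integer n is 8.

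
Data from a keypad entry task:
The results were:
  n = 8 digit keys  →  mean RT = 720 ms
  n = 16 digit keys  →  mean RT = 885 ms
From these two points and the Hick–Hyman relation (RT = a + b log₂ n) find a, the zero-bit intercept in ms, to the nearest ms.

Slope: b = (885 − 720) / (log₂ 16 − log₂ 8) = 165/1.0000 = 165 ms/bit.
a = RT₁ − b·log₂ n₁ = 720 − 165 × 3 = 225.000 ms.

225 ms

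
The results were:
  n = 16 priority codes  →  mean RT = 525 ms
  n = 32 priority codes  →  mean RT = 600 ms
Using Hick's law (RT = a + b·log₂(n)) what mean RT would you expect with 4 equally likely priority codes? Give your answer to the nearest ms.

375 ms

With log₂ n on the abscissa the relation is linear; from the two conditions:
  b = (600 − 525) / (log₂ 32 − log₂ 16) = 75 / (5 − 4) = 75 ms/bit
  a = 525 − 75 × 4 = 225 ms
Then RT(4) = 225 + 75 × log₂ 4 = 225 + 75 × 2 ≈ 375.000 ms.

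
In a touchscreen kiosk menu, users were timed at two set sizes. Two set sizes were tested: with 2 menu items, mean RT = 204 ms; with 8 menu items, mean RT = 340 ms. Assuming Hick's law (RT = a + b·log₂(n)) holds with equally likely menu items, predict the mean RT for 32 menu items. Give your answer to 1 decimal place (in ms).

476.0 ms

With log₂ n on the abscissa the relation is linear; from the two conditions:
  b = (340 − 204) / (log₂ 8 − log₂ 2) = 136 / (3 − 1) = 68.000 ms/bit
  a = 204 − 68.000 × 1 = 136.000 ms
Then RT(32) = 136.000 + 68.000 × log₂ 32 = 136.000 + 68.000 × 5 ≈ 476.000 ms.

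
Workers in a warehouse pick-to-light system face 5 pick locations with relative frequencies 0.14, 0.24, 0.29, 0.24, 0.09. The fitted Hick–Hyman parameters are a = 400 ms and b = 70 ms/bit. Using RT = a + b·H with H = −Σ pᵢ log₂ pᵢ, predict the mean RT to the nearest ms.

H = 0.14·log₂(1/0.14) + 0.24·log₂(1/0.24) + 0.29·log₂(1/0.29) + 0.24·log₂(1/0.24) + 0.09·log₂(1/0.09) = 2.2159 bits.
RT = 400 + 70 × 2.2159 = 555.12 ms.

555 ms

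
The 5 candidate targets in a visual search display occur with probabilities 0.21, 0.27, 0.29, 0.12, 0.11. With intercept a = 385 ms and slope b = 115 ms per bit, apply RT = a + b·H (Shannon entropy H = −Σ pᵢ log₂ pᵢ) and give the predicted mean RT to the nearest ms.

640 ms

H = 0.21·log₂(1/0.21) + 0.27·log₂(1/0.27) + 0.29·log₂(1/0.29) + 0.12·log₂(1/0.12) + 0.11·log₂(1/0.11) = 2.2181 bits.
RT = 385 + 115 × 2.2181 = 640.08 ms.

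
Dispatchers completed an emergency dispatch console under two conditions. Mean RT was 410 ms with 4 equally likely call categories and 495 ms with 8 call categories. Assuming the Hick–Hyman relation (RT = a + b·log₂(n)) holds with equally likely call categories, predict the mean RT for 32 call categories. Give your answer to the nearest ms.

Fit slope and intercept:
  b = (495 − 410) / (log₂ 8 − log₂ 4) = 85 / (3 − 2) = 85 ms/bit
  a = 410 − 85 × 2 = 240 ms
Then RT(32) = 240 + 85 × log₂ 32 = 240 + 85 × 5 ≈ 665.000 ms.

665 ms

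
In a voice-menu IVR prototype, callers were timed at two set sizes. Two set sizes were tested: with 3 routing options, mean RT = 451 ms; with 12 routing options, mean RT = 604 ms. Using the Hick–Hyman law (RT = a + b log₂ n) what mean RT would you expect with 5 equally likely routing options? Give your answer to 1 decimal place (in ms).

Solve the two-equation system in a and b:
  b = (604 − 451) / (log₂ 12 − log₂ 3) = 153 / (3.5850 − 1.5850) = 76.500 ms/bit
  a = 451 − 76.500 × 1.5850 = 329.750 ms
Then RT(5) = 329.750 + 76.500 × log₂ 5 = 329.750 + 76.500 × 2.3219 ≈ 507.378 ms.

507.4 ms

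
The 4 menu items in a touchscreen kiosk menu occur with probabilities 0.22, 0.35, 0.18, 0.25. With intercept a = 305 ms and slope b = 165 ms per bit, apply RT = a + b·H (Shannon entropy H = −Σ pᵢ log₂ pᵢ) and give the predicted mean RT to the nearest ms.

Entropy contributions −pᵢ log₂ pᵢ: 0.4806, 0.5301, 0.4453, 0.5000; sum H = 1.9560 bits.
RT = a + bH = 305 + 165·1.9560 = 627.74 ms.

628 ms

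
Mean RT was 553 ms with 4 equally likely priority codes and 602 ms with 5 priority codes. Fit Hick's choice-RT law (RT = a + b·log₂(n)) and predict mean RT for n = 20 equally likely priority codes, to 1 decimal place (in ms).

Fit slope and intercept:
  b = (602 − 553) / (log₂ 5 − log₂ 4) = 49 / (2.3219 − 2) = 152.208 ms/bit
  a = 553 − 152.208 × 2 = 248.584 ms
Then RT(20) = 248.584 + 152.208 × log₂ 20 = 248.584 + 152.208 × 4.3219 ≈ 906.416 ms.

906.4 ms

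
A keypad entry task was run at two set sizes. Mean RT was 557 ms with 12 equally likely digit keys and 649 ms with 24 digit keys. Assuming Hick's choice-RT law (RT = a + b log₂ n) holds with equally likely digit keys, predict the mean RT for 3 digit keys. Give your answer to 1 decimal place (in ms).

Solve the two-equation system in a and b:
  b = (649 − 557) / (log₂ 24 − log₂ 12) = 92 / (4.5850 − 3.5850) = 92.000 ms/bit
  a = 557 − 92.000 × 3.5850 = 227.183 ms
Then RT(3) = 227.183 + 92.000 × log₂ 3 = 227.183 + 92.000 × 1.5850 ≈ 373.000 ms.

373.0 ms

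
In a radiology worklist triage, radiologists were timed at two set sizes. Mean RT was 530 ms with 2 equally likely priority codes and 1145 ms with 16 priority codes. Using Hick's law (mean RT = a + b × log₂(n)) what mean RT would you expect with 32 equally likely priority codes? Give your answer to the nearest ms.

Solve the two-equation system in a and b:
  b = (1145 − 530) / (log₂ 16 − log₂ 2) = 615 / (4 − 1) = 205 ms/bit
  a = 530 − 205 × 1 = 325 ms
Then RT(32) = 325 + 205 × log₂ 32 = 325 + 205 × 5 ≈ 1350.000 ms.

1350 ms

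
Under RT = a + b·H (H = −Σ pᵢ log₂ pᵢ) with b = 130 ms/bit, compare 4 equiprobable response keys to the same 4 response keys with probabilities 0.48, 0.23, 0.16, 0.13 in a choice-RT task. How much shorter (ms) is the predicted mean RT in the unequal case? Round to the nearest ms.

26 ms

Equiprobable entropy H₀ = log₂ 4 = 2.0000 bits.
Skewed entropy H = −Σ pᵢ log₂ pᵢ = 1.8016 bits.
ΔRT = b·(H₀ − H) = 130 × 0.1984 = 25.79 ms.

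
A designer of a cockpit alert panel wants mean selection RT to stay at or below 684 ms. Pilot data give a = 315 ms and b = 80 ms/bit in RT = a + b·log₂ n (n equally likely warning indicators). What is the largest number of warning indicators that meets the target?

24

Information budget: (684 − 315)/80 = 4.6125 bits, so n ≤ 2^4.6125 = 24.463 → at most 24.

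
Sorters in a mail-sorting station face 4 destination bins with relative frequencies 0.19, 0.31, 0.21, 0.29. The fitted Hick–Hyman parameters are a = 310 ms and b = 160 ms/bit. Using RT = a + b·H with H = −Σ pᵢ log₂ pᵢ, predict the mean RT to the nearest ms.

H = 0.19·log₂(1/0.19) + 0.31·log₂(1/0.31) + 0.21·log₂(1/0.21) + 0.29·log₂(1/0.29) = 1.9697 bits.
RT = 310 + 160 × 1.9697 = 625.16 ms.

625 ms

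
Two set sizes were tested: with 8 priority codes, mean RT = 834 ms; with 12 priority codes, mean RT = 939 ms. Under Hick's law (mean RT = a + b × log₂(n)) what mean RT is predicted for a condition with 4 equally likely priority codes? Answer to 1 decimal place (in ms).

654.5 ms

Solve the two-equation system in a and b:
  b = (939 − 834) / (log₂ 12 − log₂ 8) = 105 / (3.5850 − 3) = 179.499 ms/bit
  a = 834 − 179.499 × 3 = 295.504 ms
Then RT(4) = 295.504 + 179.499 × log₂ 4 = 295.504 + 179.499 × 2 ≈ 654.501 ms.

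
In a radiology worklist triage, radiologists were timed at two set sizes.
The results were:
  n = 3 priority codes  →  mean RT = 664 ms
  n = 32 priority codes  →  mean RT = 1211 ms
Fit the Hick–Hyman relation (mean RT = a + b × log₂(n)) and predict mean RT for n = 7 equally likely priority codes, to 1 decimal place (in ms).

859.8 ms

Fit slope and intercept:
  b = (1211 − 664) / (log₂ 32 − log₂ 3) = 547 / (5 − 1.5850) = 160.174 ms/bit
  a = 664 − 160.174 × 1.5850 = 410.130 ms
Then RT(7) = 410.130 + 160.174 × log₂ 7 = 410.130 + 160.174 × 2.8074 ≈ 859.795 ms.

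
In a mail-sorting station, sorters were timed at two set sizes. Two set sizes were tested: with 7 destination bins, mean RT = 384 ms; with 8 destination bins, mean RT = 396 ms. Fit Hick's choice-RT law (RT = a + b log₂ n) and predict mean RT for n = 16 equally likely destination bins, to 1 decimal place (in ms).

458.3 ms

RT is linear in log₂ n, so two points fix the line:
  b = (396 − 384) / (log₂ 8 − log₂ 7) = 12 / (3 − 2.8074) = 62.291 ms/bit
  a = 384 − 62.291 × 2.8074 = 209.128 ms
Then RT(16) = 209.128 + 62.291 × log₂ 16 = 209.128 + 62.291 × 4 ≈ 458.291 ms.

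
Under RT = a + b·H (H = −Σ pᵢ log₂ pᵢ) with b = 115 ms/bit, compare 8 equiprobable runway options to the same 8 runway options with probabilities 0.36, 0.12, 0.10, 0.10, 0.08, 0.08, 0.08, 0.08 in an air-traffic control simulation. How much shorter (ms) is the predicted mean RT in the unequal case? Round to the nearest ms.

Equiprobable entropy H₀ = log₂ 8 = 3.0000 bits.
Skewed entropy H = −Σ pᵢ log₂ pᵢ = 2.7281 bits.
ΔRT = b·(H₀ − H) = 115 × 0.2719 = 31.27 ms.

31 ms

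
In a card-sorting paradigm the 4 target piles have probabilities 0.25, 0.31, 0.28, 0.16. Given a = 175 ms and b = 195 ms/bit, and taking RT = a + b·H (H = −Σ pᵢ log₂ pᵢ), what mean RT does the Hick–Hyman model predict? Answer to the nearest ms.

H = 0.25·log₂(1/0.25) + 0.31·log₂(1/0.31) + 0.28·log₂(1/0.28) + 0.16·log₂(1/0.16) = 1.9610 bits.
RT = 175 + 195 × 1.9610 = 557.40 ms.

557 ms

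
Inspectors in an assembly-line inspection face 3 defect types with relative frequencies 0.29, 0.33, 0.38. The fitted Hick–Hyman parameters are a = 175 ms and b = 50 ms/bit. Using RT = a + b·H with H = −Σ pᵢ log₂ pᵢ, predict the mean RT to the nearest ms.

H = 0.29·log₂(1/0.29) + 0.33·log₂(1/0.33) + 0.38·log₂(1/0.38) = 1.5762 bits.
RT = 175 + 50 × 1.5762 = 253.81 ms.

254 ms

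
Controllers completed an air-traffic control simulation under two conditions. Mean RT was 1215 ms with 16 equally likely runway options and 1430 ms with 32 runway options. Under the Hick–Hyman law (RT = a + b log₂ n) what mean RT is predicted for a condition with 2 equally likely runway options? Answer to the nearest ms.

570 ms

RT is linear in log₂ n, so two points fix the line:
  b = (1430 − 1215) / (log₂ 32 − log₂ 16) = 215 / (5 − 4) = 215 ms/bit
  a = 1215 − 215 × 4 = 355 ms
Then RT(2) = 355 + 215 × log₂ 2 = 355 + 215 × 1 ≈ 570.000 ms.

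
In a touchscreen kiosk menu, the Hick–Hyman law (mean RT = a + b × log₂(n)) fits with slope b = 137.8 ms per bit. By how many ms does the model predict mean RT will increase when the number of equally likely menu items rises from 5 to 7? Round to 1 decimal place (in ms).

Only the slope matters, since a is common to both: ΔRT = b·log₂(n₂/n₁).
log₂(7) − log₂(5) = 2.8074 − 2.3219 = 0.4854.
ΔRT = 137.8 × 0.4854 = 66.892 ms.

66.9 ms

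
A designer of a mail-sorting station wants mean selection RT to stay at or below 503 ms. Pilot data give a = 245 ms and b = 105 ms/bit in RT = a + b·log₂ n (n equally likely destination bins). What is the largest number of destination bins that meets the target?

5

105·log₂ n ≤ 503 − 245 = 258, giving log₂ n ≤ 2.4571 and n ≤ 5.491. The largest whole number is 5.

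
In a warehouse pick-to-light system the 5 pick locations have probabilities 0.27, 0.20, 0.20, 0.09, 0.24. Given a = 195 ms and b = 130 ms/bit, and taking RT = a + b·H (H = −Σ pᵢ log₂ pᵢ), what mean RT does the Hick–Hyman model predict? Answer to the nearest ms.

487 ms

Entropy contributions −pᵢ log₂ pᵢ: 0.5100, 0.4644, 0.4644, 0.3127, 0.4941; sum H = 2.2456 bits.
RT = a + bH = 195 + 130·2.2456 = 486.93 ms.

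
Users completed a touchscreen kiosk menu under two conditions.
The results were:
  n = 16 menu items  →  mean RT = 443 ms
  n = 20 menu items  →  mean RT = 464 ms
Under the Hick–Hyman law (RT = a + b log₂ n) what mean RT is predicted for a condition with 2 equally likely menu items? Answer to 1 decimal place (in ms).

With log₂ n on the abscissa the relation is linear; from the two conditions:
  b = (464 − 443) / (log₂ 20 − log₂ 16) = 21 / (4.3219 − 4) = 65.232 ms/bit
  a = 443 − 65.232 × 4 = 182.072 ms
Then RT(2) = 182.072 + 65.232 × log₂ 2 = 182.072 + 65.232 × 1 ≈ 247.304 ms.

247.3 ms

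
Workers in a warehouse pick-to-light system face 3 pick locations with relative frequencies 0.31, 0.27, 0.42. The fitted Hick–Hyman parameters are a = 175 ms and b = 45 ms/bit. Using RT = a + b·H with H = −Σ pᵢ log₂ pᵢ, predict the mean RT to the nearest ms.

245 ms

H = 0.31·log₂(1/0.31) + 0.27·log₂(1/0.27) + 0.42·log₂(1/0.42) = 1.5595 bits.
RT = 175 + 45 × 1.5595 = 245.18 ms.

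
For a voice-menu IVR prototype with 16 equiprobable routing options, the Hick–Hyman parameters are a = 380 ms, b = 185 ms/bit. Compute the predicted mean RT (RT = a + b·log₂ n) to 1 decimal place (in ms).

1120.0 ms

log₂(16) = 4 bits, so RT = 380 + 185 × 4 ≈ 1120.000 ms.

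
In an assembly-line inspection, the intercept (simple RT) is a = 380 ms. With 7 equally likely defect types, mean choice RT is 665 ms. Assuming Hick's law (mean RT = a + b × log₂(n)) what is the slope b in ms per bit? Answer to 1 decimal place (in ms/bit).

101.5 ms/bit

log₂(7) = 2.8074 bits.
b = (RT − a)/log₂ n = (665 − 380) / 2.8074 = 101.519 ms/bit.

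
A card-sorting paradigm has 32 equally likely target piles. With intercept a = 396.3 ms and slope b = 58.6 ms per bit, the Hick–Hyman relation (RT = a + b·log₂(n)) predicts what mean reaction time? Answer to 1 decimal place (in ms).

log₂(32) = 5 bits, so RT = 396.3 + 58.6 × 5 ≈ 689.300 ms.

689.3 ms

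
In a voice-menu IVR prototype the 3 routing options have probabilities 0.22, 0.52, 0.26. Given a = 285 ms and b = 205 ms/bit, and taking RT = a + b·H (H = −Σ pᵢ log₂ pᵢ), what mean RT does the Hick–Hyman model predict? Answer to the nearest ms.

588 ms

H = 0.22·log₂(1/0.22) + 0.52·log₂(1/0.52) + 0.26·log₂(1/0.26) = 1.4764 bits.
RT = 285 + 205 × 1.4764 = 587.67 ms.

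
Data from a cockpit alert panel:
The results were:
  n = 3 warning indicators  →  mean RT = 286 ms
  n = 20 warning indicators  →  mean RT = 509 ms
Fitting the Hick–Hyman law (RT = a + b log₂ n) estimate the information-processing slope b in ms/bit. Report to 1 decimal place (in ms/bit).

b = (RT₂ − RT₁)/(log₂ n₂ − log₂ n₁) = (509 − 286)/(4.3219 − 1.5850) = 81.477 ms/bit.

81.5 ms/bit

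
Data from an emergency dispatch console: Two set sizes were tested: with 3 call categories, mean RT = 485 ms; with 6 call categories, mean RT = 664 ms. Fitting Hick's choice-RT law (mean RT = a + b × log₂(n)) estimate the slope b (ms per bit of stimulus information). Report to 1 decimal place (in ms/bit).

b = (RT₂ − RT₁)/(log₂ n₂ − log₂ n₁) = (664 − 485)/(2.5850 − 1.5850) = 179.000 ms/bit.

179.0 ms/bit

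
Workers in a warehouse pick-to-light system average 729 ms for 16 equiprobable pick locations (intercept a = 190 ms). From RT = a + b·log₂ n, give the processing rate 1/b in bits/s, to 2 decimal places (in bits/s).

Choice component = 729 − 190 = 539 ms over log₂(16) = 4 bits.
b = 539 / 4 = 134.750 ms/bit, so 1/b = 7.421 bits/s.

7.42 bits/s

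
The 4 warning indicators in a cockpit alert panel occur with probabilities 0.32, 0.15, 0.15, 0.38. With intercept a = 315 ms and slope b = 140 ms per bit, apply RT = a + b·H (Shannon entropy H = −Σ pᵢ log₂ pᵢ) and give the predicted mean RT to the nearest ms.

578 ms

Entropy contributions −pᵢ log₂ pᵢ: 0.5260, 0.4105, 0.4105, 0.5305; sum H = 1.8776 bits.
RT = a + bH = 315 + 140·1.8776 = 577.86 ms.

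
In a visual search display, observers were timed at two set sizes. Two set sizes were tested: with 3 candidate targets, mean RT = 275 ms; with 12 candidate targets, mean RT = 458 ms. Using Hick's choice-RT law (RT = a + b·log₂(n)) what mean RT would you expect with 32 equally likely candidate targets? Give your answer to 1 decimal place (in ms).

587.5 ms

Solve the two-equation system in a and b:
  b = (458 − 275) / (log₂ 12 − log₂ 3) = 183 / (3.5850 − 1.5850) = 91.500 ms/bit
  a = 275 − 91.500 × 1.5850 = 129.976 ms
Then RT(32) = 129.976 + 91.500 × log₂ 32 = 129.976 + 91.500 × 5 ≈ 587.476 ms.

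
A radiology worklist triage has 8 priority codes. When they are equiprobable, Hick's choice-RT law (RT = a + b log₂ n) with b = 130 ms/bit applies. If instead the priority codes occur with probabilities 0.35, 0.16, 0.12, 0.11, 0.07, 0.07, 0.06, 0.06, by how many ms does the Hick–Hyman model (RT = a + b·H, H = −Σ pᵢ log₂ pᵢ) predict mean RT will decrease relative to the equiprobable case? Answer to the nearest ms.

The RT saving is b·ΔH. Equiprobable H₀ = log₂(8) = 3.0000 bits; with the given probabilities H = 2.6946 bits.
b·(H₀ − H) = 130 × (3.0000 − 2.6946) = 39.70 ms.

40 ms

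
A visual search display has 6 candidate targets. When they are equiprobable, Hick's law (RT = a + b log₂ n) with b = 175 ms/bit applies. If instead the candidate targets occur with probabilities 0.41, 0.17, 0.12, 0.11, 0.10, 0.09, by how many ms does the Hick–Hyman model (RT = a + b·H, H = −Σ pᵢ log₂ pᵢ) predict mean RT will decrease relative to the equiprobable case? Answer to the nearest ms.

The RT saving is b·ΔH. Equiprobable H₀ = log₂(6) = 2.5850 bits; with the given probabilities H = 2.3242 bits.
b·(H₀ − H) = 175 × (2.5850 − 2.3242) = 45.64 ms.

46 ms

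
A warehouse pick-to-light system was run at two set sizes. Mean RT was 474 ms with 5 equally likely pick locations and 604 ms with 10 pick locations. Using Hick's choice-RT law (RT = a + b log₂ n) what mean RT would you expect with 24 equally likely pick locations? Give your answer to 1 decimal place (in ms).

768.2 ms

With log₂ n on the abscissa the relation is linear; from the two conditions:
  b = (604 − 474) / (log₂ 10 − log₂ 5) = 130 / (3.3219 − 2.3219) = 130.000 ms/bit
  a = 474 − 130.000 × 2.3219 = 172.149 ms
Then RT(24) = 172.149 + 130.000 × log₂ 24 = 172.149 + 130.000 × 4.5850 ≈ 768.194 ms.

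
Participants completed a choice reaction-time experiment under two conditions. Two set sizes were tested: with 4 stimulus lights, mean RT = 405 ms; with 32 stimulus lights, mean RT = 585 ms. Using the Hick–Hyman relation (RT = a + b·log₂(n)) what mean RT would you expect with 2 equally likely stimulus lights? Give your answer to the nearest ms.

345 ms

Solve the two-equation system in a and b:
  b = (585 − 405) / (log₂ 32 − log₂ 4) = 180 / (5 − 2) = 60 ms/bit
  a = 405 − 60 × 2 = 285 ms
Then RT(2) = 285 + 60 × log₂ 2 = 285 + 60 × 1 ≈ 345.000 ms.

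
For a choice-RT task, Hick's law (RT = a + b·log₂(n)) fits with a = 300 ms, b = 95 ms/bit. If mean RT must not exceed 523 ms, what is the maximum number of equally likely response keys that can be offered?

Information budget: (523 − 300)/95 = 2.3474 bits, so n ≤ 2^2.3474 = 5.089 → at most 5.

5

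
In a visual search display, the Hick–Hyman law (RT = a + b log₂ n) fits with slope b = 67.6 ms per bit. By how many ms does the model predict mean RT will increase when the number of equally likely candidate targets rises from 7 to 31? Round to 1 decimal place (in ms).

Only the slope matters, since a is common to both: ΔRT = b·log₂(n₂/n₁).
log₂(31) − log₂(7) = 4.9542 − 2.8074 = 2.1468.
ΔRT = 67.6 × 2.1468 = 145.126 ms.

145.1 ms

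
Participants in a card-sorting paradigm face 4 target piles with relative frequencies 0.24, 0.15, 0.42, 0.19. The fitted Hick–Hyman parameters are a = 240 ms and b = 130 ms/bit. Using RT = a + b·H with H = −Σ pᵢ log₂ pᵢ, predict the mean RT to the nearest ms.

485 ms

Entropy contributions −pᵢ log₂ pᵢ: 0.4941, 0.4105, 0.5256, 0.4552; sum H = 1.8856 bits.
RT = a + bH = 240 + 130·1.8856 = 485.12 ms.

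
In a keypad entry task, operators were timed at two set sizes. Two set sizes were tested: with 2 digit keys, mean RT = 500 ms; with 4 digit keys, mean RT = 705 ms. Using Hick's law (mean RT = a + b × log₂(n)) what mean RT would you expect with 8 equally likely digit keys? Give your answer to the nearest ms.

Solve the two-equation system in a and b:
  b = (705 − 500) / (log₂ 4 − log₂ 2) = 205 / (2 − 1) = 205 ms/bit
  a = 500 − 205 × 1 = 295 ms
Then RT(8) = 295 + 205 × log₂ 8 = 295 + 205 × 3 ≈ 910.000 ms.

910 ms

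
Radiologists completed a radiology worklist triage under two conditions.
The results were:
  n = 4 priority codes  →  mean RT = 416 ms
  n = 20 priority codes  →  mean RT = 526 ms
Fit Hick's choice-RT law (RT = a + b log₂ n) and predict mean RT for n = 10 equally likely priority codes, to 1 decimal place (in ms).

478.6 ms

With log₂ n on the abscissa the relation is linear; from the two conditions:
  b = (526 − 416) / (log₂ 20 − log₂ 4) = 110 / (4.3219 − 2) = 47.374 ms/bit
  a = 416 − 47.374 × 2 = 321.251 ms
Then RT(10) = 321.251 + 47.374 × log₂ 10 = 321.251 + 47.374 × 3.3219 ≈ 478.626 ms.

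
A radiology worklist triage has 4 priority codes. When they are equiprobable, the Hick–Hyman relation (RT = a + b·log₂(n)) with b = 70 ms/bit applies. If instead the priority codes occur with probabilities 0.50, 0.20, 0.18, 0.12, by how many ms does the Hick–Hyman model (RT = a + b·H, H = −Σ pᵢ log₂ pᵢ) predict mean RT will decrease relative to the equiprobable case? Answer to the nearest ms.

16 ms

The RT saving is b·ΔH. Equiprobable H₀ = log₂(4) = 2.0000 bits; with the given probabilities H = 1.7768 bits.
b·(H₀ − H) = 70 × (2.0000 − 1.7768) = 15.63 ms.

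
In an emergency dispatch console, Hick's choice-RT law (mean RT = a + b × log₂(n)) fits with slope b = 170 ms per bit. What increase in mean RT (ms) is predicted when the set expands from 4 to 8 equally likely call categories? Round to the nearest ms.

The intercept a cancels: ΔRT = b·(log₂ n₂ − log₂ n₁) = b·log₂(n₂/n₁).
log₂(8) − log₂(4) = log₂(8/4) = log₂(2) = 1.
ΔRT = 170 × 1.0000 = 170.000 ms.

170 ms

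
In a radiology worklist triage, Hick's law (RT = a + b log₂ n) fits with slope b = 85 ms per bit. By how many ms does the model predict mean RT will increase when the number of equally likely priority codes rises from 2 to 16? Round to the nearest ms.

Only the slope matters, since a is common to both: ΔRT = b·log₂(n₂/n₁).
log₂(16) − log₂(2) = log₂(16/2) = log₂(8) = 3.
ΔRT = 85 × 3.0000 = 255.000 ms.

255 ms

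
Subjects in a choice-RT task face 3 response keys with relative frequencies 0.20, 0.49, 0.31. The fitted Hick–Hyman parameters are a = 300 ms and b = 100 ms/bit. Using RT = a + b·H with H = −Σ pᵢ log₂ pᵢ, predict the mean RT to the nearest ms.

449 ms

H = 0.20·log₂(1/0.20) + 0.49·log₂(1/0.49) + 0.31·log₂(1/0.31) = 1.4925 bits.
RT = 300 + 100 × 1.4925 = 449.25 ms.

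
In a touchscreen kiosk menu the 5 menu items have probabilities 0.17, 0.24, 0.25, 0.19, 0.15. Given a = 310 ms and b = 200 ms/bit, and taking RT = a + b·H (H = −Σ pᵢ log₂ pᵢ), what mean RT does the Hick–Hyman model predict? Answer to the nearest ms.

769 ms

Entropy contributions −pᵢ log₂ pᵢ: 0.4346, 0.4941, 0.5000, 0.4552, 0.4105; sum H = 2.2945 bits.
RT = a + bH = 310 + 200·2.2945 = 768.90 ms.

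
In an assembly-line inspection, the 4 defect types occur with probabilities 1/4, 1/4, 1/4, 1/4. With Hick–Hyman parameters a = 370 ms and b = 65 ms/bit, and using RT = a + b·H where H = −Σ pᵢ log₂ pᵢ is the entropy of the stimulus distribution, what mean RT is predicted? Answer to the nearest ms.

H = −Σ pᵢ log₂ pᵢ = 0.25·2 + 0.25·2 + 0.25·2 + 0.25·2 = 2.000 bits.
RT = 370 + 65 × 2.000 = 500.00 ms.

500 ms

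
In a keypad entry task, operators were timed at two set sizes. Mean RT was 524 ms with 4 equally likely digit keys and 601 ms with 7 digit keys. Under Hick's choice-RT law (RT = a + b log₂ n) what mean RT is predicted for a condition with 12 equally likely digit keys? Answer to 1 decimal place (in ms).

RT is linear in log₂ n, so two points fix the line:
  b = (601 − 524) / (log₂ 7 − log₂ 4) = 77 / (2.8074 − 2) = 95.373 ms/bit
  a = 524 − 95.373 × 2 = 333.254 ms
Then RT(12) = 333.254 + 95.373 × log₂ 12 = 333.254 + 95.373 × 3.5850 ≈ 675.163 ms.

675.2 ms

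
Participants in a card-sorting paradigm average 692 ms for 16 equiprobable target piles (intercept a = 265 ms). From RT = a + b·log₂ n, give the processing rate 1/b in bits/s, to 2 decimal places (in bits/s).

b = (692 − 265)/log₂ 16 = 427/4 = 106.750 ms per bit = 0.10675 s/bit; the reciprocal is 9.368 bits/s.

9.37 bits/s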